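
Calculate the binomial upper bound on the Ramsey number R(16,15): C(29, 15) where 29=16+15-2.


R(16,15) <= C(16+15-2, 16-1) = C(29, 15)
C(29, 15) = 29! / (15! * 14!)
= 77558760

77558760


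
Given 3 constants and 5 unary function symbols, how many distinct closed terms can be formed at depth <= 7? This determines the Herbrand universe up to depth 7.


Herbrand terms by depth:
Depth 0: 3 constants
Depth 1: 15 new terms (running total: 18)
Depth 2: 75 new terms (running total: 93)
Depth 3: 375 new terms (running total: 468)
Depth 4: 1875 new terms (running total: 2343)
Depth 5: 9375 new terms (running total: 11718)
Depth 6: 46875 new terms (running total: 58593)
Depth 7: 234375 new terms (running total: 292968)
Total distinct ground terms = 292968

292968


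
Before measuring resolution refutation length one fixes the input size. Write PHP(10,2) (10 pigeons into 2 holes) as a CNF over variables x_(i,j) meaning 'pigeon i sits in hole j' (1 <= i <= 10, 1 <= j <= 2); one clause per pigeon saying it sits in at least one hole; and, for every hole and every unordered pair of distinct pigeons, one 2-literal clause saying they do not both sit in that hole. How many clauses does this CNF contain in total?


PHP(10,2): 10 pigeons, 2 holes, 10*2 = 20 variables.
- pigeon clauses: one per pigeon -> 10 clauses
- hole clauses: 2 holes * C(10,2) = 2 * 45 -> 90 clauses
Total clauses = 10 + 90 = 100

100


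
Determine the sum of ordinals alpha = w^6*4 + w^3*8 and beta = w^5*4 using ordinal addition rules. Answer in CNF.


Ordinal addition (w^6*4 + w^3*8) + w^5*4:
alpha's leading term has exponent 6 > beta's exponent 5, so it survives.
alpha's tail term has exponent 3 < beta's exponent 5, so it is absorbed by beta.
In ordinal addition, any term followed by a strictly larger-exponent term is absorbed.
Result = w^6*4 + w^5*4

w^6*4 + w^5*4


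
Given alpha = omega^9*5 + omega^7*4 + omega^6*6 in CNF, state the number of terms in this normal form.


CNF: omega^9*5 + omega^7*4 + omega^6*6
Count the summands separated by '+':
  term 1: omega^9*5
  term 2: omega^7*4
  term 3: omega^6*6
Total terms = 3

3


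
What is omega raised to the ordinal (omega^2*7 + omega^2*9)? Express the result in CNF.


omega^(omega^2*7 + omega^2*9):
Both terms of the exponent have the same exponent 2, so they merge: omega^2*7 + omega^2*9 = omega^2*(7+9) = omega^2*16.
omega raised to a CNF ordinal is a single CNF term: Result = omega^(omega^2*16)

omega^(omega^2*16)


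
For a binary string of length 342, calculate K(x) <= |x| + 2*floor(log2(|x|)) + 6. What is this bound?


floor(log2(342)) = 8
2 * 8 = 16
K(x) <= 342 + 16 + 6 = 364

364


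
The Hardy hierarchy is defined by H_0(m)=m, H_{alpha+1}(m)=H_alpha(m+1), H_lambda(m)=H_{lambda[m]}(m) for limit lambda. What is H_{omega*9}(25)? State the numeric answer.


H_{omega*9}(25):
For the Hardy hierarchy, H_{omega*k}(n) = 2^k * n.
2^9 = 512.
512 * 25 = 12800

12800


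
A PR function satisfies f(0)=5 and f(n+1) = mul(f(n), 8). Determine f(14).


f(0) = 5
f(1) = mul(f(0), 8) = mul(5, 8) = 40
f(2) = mul(f(1), 8) = mul(40, 8) = 320
f(3) = mul(f(2), 8) = mul(320, 8) = 2560
f(4) = mul(f(3), 8) = mul(2560, 8) = 20480
f(5) = mul(f(4), 8) = mul(20480, 8) = 163840
f(6) = mul(f(5), 8) = mul(163840, 8) = 1310720
f(7) = mul(f(6), 8) = mul(1310720, 8) = 10485760
f(8) = mul(f(7), 8) = mul(10485760, 8) = 83886080
f(9) = mul(f(8), 8) = mul(83886080, 8) = 671088640
f(10) = mul(f(9), 8) = mul(671088640, 8) = 5368709120
f(11) = mul(f(10), 8) = mul(5368709120, 8) = 42949672960
f(12) = mul(f(11), 8) = mul(42949672960, 8) = 343597383680
f(13) = mul(f(12), 8) = mul(343597383680, 8) = 2748779069440
f(14) = mul(f(13), 8) = mul(2748779069440, 8) = 21990232555520


21990232555520


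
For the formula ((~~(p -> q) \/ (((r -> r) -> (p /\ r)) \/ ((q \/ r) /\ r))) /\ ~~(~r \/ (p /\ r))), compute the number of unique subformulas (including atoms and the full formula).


Formula: ((~~(p -> q) \/ (((r -> r) -> (p /\ r)) \/ ((q \/ r) /\ r))) /\ ~~(~r \/ (p /\ r)))
Subformulas found:
  1. r
  2. q
  3. p
  4. ~r
  5. (q \/ r)
  6. (p /\ r)
  7. (r -> r)
  8. (p -> q)
  9. ~(p -> q)
  10. ~~(p -> q)
  11. ((q \/ r) /\ r)
  12. (~r \/ (p /\ r))
  13. ~(~r \/ (p /\ r))
  14. ~~(~r \/ (p /\ r))
  15. ((r -> r) -> (p /\ r))
  16. (((r -> r) -> (p /\ r)) \/ ((q \/ r) /\ r))
  17. (~~(p -> q) \/ (((r -> r) -> (p /\ r)) \/ ((q \/ r) /\ r)))
  18. ((~~(p -> q) \/ (((r -> r) -> (p /\ r)) \/ ((q \/ r) /\ r))) /\ ~~(~r \/ (p /\ r)))
Total distinct subformulas = 18

18


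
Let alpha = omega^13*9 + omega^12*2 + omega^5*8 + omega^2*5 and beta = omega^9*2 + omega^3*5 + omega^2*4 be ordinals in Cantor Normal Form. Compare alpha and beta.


Compare term by term from highest exponent:
alpha = omega^13*9 + omega^12*2 + omega^5*8 + omega^2*5
beta = omega^9*2 + omega^3*5 + omega^2*4
Term 1: alpha has omega^13*9, beta has omega^9*2
Term 2: alpha has omega^12*2, beta has omega^3*5
Term 3: alpha has omega^5*8, beta has omega^2*4
Term 4: alpha has omega^2*5, beta has omega^0*0
Result: alpha > beta

alpha > beta


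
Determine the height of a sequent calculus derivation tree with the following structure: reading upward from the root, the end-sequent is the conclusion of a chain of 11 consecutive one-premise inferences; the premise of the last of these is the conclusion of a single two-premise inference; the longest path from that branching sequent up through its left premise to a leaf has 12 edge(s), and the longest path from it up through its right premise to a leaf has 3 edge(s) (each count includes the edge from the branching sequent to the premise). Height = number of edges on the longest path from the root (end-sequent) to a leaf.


Longest path through the left premise: 12 edges (measured from the branching sequent)
Longest path through the right premise: 3 edges
Height of the subtree rooted at the branching sequent: max(12, 3) = 12
The branching sequent sits 11 edges above the root (the chain of one-premise inferences), so height = 12 + 11 = 23

23


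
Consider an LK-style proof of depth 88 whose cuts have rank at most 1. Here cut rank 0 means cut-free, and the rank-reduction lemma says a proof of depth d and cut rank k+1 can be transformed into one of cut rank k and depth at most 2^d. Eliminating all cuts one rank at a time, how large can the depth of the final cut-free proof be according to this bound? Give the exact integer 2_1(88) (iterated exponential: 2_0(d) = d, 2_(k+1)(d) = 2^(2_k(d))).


Each rank reduction sends depth d to at most 2^d; cut rank r needs r reductions.
2_0(88) = 88
2_1(88) = 2^88 = 309485009821345068724781056
Cut-free depth bound = 309485009821345068724781056

309485009821345068724781056


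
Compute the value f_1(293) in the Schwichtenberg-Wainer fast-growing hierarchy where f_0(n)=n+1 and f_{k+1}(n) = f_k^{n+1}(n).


f_1(293) = f_0^294(293)
f_0 adds 1 each time, applied 294 times.
f_1(293) = 293 + 294 = 587

587


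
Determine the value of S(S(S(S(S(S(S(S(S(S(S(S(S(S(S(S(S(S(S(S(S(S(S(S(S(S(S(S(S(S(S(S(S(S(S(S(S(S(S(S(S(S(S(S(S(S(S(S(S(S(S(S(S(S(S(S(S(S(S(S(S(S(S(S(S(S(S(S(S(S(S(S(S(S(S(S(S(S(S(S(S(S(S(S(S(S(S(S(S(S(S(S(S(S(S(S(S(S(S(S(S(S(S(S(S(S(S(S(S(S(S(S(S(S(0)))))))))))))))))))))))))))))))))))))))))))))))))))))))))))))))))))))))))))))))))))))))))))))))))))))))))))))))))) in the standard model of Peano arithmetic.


Counting successors applied to 0:
114 applications of S to 0 = 114

114


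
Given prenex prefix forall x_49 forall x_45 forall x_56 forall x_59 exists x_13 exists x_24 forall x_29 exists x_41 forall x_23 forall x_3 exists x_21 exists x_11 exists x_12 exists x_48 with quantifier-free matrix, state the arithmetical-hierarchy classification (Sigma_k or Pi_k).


Leading quantifier is forall, so the class is Pi.
Number of quantifier blocks = alternations + 1 = 5 + 1 = 6.
Classification: Pi_6

Pi_6


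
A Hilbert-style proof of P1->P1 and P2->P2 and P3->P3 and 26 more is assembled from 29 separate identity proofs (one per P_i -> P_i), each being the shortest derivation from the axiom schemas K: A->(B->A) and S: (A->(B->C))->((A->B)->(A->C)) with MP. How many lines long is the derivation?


The shortest proof of A->A from K and S in the Hilbert calculus has exactly 5 lines:
(1) K instance A->((A->A)->A), (2) S instance, (3) MP on 1,2, (4) K instance A->(A->A), (5) MP on 3,4.
For 29 independent identities: 29 * 5 = 145 lines total.

145


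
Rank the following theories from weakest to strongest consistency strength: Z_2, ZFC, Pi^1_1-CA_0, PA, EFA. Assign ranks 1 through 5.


Ordering by consistency strength:
1. EFA
2. PA
3. Pi^1_1-CA_0
4. Z_2
5. ZFC


Z_2=4, ZFC=5, Pi^1_1-CA_0=3, PA=2, EFA=1


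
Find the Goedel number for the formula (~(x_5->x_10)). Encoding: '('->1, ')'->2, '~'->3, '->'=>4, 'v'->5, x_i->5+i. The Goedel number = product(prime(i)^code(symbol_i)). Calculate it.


Formula: (~(x_5->x_10))
Symbol codes: [1, 3, 1, 10, 4, 15, 2, 2]
Primes: [2, 3, 5, 7, 11, 13, 17, 19]
p_1^1 = 2^1 = 2
p_2^3 = 3^3 = 27
p_3^1 = 5^1 = 5
p_4^10 = 7^10 = 282475249
p_5^4 = 11^4 = 14641
p_6^15 = 13^15 = 51185893014090757
p_7^2 = 17^2 = 289
p_8^2 = 19^2 = 361
Product = 5963074485411739039163936648066324790

5963074485411739039163936648066324790


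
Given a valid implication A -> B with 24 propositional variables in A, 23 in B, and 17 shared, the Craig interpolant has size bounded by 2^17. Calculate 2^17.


Shared atoms = 17
Craig interpolant size bound = 2^17
= 131072

131072


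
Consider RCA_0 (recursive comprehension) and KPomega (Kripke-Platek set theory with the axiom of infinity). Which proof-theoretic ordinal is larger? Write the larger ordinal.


Proof-theoretic ordinal of RCA_0 (recursive comprehension): omega^omega
Proof-theoretic ordinal of KPomega (Kripke-Platek set theory with the axiom of infinity): psi_0(epsilon_{Omega+1})
Comparing: omega^omega < psi_0(epsilon_{Omega+1}).
The larger ordinal is psi_0(epsilon_{Omega+1}) (from KPomega (Kripke-Platek set theory with the axiom of infinity)).

psi_0(epsilon_{Omega+1})


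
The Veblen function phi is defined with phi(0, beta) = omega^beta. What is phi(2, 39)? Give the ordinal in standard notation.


phi(2, 39):
phi(2, beta) = zeta_beta (the beta-th zeta number, fixed point of epsilon).
phi(2, 39) = zeta_39

zeta_39


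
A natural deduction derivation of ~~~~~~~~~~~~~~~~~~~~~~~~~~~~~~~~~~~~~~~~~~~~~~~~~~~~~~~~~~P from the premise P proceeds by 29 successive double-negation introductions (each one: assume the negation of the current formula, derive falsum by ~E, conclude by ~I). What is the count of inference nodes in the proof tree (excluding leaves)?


Each double-negation introduction (from C infer ~~C) uses 2 inference nodes: one ~E (C and ~C give falsum) and one ~I (discharge ~C).
29 double negations = 29 * 2 = 58 inference nodes.

58


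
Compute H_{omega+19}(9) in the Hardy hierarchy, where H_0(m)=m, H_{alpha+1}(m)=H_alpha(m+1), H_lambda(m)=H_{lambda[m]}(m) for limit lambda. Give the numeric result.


H_{omega+19}(9):
Unwind the 19 successor steps: H_{omega+19}(9) = H_omega(9+19) = H_omega(28).
H_omega(m) = H_m(m) = m + m = 2m.
Result = 2 * 28 = 56

56


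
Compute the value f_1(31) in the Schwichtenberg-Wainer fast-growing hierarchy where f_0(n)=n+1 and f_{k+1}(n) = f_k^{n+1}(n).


f_1(31) = f_0^32(31)
f_0 adds 1 each time, applied 32 times.
f_1(31) = 31 + 32 = 63

63


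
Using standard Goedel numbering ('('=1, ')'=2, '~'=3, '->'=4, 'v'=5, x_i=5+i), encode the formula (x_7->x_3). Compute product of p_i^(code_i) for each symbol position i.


Formula: (x_7->x_3)
Symbol codes: [1, 12, 4, 8, 2]
Primes: [2, 3, 5, 7, 11]
p_1^1 = 2^1 = 2
p_2^12 = 3^12 = 531441
p_3^4 = 5^4 = 625
p_4^8 = 7^8 = 5764801
p_5^2 = 11^2 = 121
Product = 463377305746451250

463377305746451250


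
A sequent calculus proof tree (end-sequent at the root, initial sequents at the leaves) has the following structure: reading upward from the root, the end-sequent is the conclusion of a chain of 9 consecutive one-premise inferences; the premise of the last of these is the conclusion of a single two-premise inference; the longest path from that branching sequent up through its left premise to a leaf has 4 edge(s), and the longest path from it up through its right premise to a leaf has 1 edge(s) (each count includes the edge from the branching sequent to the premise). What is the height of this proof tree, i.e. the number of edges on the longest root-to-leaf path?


Longest path through the left premise: 4 edges (measured from the branching sequent)
Longest path through the right premise: 1 edges
Height of the subtree rooted at the branching sequent: max(4, 1) = 4
The branching sequent sits 9 edges above the root (the chain of one-premise inferences), so height = 4 + 9 = 13

13


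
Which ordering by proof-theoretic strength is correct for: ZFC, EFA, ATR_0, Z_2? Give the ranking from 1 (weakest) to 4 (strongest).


Ordering by consistency strength:
1. EFA
2. ATR_0
3. Z_2
4. ZFC


ZFC=4, EFA=1, ATR_0=2, Z_2=3


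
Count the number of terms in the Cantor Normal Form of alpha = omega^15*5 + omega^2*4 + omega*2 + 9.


CNF: omega^15*5 + omega^2*4 + omega*2 + 9
Count the summands separated by '+':
  term 1: omega^15*5
  term 2: omega^2*4
  term 3: omega*2
  term 4: 9
Total terms = 4

4


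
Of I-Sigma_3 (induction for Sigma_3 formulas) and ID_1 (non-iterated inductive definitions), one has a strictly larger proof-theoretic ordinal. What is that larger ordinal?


Proof-theoretic ordinal of I-Sigma_3 (induction for Sigma_3 formulas): omega^(omega^(omega^omega))
Proof-theoretic ordinal of ID_1 (non-iterated inductive definitions): psi_0(epsilon_{Omega+1})
Comparing: omega^(omega^(omega^omega)) < psi_0(epsilon_{Omega+1}).
The larger ordinal is psi_0(epsilon_{Omega+1}) (from ID_1 (non-iterated inductive definitions)).

psi_0(epsilon_{Omega+1})


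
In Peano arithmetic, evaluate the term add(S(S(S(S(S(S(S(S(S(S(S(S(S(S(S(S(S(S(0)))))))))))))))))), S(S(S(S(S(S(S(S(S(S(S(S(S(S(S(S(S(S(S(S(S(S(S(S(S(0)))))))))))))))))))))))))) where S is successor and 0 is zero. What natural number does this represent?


add(S^18(0), S^25(0)):
S^18(0) = 18
S^25(0) = 25
18 + 25 = 43

43


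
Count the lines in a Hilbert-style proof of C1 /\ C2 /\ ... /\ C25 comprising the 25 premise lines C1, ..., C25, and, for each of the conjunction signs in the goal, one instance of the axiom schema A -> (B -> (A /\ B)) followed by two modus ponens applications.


Conjoining 25 premises:
- 25 premise lines
- the goal has 24 conjunction signs; each costs 1 axiom instance + 2 MP = 3 lines: 3 * 24 = 72
Total = 25 + 72 = 97 lines.

97


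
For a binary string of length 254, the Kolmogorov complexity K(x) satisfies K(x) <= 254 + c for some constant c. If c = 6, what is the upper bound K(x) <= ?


K(x) <= |x| + c = 254 + 6 = 260

260


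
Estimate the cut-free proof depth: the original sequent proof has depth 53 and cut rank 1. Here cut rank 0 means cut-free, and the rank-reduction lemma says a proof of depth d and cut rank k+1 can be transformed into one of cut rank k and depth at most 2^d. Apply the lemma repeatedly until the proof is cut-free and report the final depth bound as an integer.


Each rank reduction sends depth d to at most 2^d; cut rank r needs r reductions.
2_0(53) = 53
2_1(53) = 2^53 = 9007199254740992
Cut-free depth bound = 9007199254740992

9007199254740992


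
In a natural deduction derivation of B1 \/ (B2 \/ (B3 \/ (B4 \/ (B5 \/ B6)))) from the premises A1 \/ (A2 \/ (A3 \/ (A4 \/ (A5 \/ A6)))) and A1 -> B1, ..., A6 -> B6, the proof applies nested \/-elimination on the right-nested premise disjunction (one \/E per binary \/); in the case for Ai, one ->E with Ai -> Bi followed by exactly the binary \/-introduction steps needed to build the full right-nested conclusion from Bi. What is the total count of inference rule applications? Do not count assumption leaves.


Constructive dilemma with 6 branches, all disjunctions right-nested:
- \/E: the premise has 5 binary \/, each eliminated once: 5 nodes.
- ->E: one per case (Ai with Ai -> Bi gives Bi): 6 nodes.
- \/I: in case i < n, Bi needs 1 step to form Bi \/ (B(i+1) \/ ...) and then i-1 steps to prepend B(i-1), ..., B1, i.e. i steps; in case i = n, B6 needs 5 prepend steps.
  \/I total = (1 + 2 + ... + 5) + 5 = 15 + 5 = 20 nodes.
Total = 5 + 6 + 20 = 31

31


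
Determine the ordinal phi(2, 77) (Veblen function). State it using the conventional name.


phi(2, 77):
phi(2, beta) = zeta_beta (the beta-th zeta number, fixed point of epsilon).
phi(2, 77) = zeta_77

zeta_77


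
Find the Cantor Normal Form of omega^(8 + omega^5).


omega^(8 + omega^5):
In ordinal addition a term is absorbed by a following term of strictly larger exponent: 0 < 5, so 8 + omega^5 = omega^5.
omega raised to a CNF ordinal is a single CNF term: Result = omega^(omega^5)

omega^(omega^5)


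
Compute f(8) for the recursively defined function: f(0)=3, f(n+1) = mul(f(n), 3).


f(0) = 3
f(1) = mul(f(0), 3) = mul(3, 3) = 9
f(2) = mul(f(1), 3) = mul(9, 3) = 27
f(3) = mul(f(2), 3) = mul(27, 3) = 81
f(4) = mul(f(3), 3) = mul(81, 3) = 243
f(5) = mul(f(4), 3) = mul(243, 3) = 729
f(6) = mul(f(5), 3) = mul(729, 3) = 2187
f(7) = mul(f(6), 3) = mul(2187, 3) = 6561
f(8) = mul(f(7), 3) = mul(6561, 3) = 19683


19683


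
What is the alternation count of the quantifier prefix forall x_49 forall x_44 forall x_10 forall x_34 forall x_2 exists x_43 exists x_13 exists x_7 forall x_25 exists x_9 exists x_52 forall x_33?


Walk the prefix and count type changes:
  position 1: forall -> forall
  position 2: forall -> forall
  position 3: forall -> forall
  position 4: forall -> forall
  position 5: forall -> exists <-- alternation
  position 6: exists -> exists
  position 7: exists -> exists
  position 8: exists -> forall <-- alternation
  position 9: forall -> exists <-- alternation
  position 10: exists -> exists
  position 11: exists -> forall <-- alternation
Total alternations = 4

4


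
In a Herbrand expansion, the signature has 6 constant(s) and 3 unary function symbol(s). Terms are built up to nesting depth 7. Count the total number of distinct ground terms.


Herbrand terms by depth:
Depth 0: 6 constants
Depth 1: 18 new terms (running total: 24)
Depth 2: 54 new terms (running total: 78)
Depth 3: 162 new terms (running total: 240)
Depth 4: 486 new terms (running total: 726)
Depth 5: 1458 new terms (running total: 2184)
Depth 6: 4374 new terms (running total: 6558)
Depth 7: 13122 new terms (running total: 19680)
Total distinct ground terms = 19680

19680


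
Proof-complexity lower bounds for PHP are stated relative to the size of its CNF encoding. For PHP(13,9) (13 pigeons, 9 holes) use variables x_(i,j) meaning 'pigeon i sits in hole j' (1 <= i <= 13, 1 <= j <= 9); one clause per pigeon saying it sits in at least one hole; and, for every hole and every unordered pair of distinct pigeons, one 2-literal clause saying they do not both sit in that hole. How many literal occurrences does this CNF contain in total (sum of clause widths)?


PHP(13,9): 13 pigeons, 9 holes, 13*9 = 117 variables.
- pigeon clauses: one per pigeon -> 13 clauses of width 9 -> 117 literals
- hole clauses: 9 holes * C(13,2) = 9 * 78 -> 702 clauses of width 2 -> 1404 literals
Total literal occurrences = 117 + 1404 = 1521

1521


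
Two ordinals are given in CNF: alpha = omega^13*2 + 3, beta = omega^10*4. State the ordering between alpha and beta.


Compare term by term from highest exponent:
alpha = omega^13*2 + 3
beta = omega^10*4
Term 1: alpha has omega^13*2, beta has omega^10*4
Term 2: alpha has omega^0*3, beta has omega^0*0
Result: alpha > beta

alpha > beta


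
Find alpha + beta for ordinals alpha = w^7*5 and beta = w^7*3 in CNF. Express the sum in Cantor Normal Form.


Ordinal addition w^7*5 + w^7*3:
Both terms have the same exponent 7.
w^e*c + w^e*d = w^e*(c+d).
Result = w^7*(5+3) = w^7*8

w^7*8


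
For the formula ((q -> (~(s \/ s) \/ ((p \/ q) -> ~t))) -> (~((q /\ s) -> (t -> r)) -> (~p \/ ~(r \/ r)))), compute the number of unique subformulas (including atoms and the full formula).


Formula: ((q -> (~(s \/ s) \/ ((p \/ q) -> ~t))) -> (~((q /\ s) -> (t -> r)) -> (~p \/ ~(r \/ r))))
Subformulas found:
  1. r
  2. q
  3. s
  4. t
  5. p
  6. ~t
  7. ~p
  8. (s \/ s)
  9. (r \/ r)
  10. (q /\ s)
  11. (p \/ q)
  12. (t -> r)
  13. ~(s \/ s)
  14. ~(r \/ r)
  15. ((p \/ q) -> ~t)
  16. (~p \/ ~(r \/ r))
  17. ((q /\ s) -> (t -> r))
  18. ~((q /\ s) -> (t -> r))
  19. (~(s \/ s) \/ ((p \/ q) -> ~t))
  20. (q -> (~(s \/ s) \/ ((p \/ q) -> ~t)))
  21. (~((q /\ s) -> (t -> r)) -> (~p \/ ~(r \/ r)))
  22. ((q -> (~(s \/ s) \/ ((p \/ q) -> ~t))) -> (~((q /\ s) -> (t -> r)) -> (~p \/ ~(r \/ r))))
Total distinct subformulas = 22

22


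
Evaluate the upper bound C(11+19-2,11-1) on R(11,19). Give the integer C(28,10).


R(11,19) <= C(11+19-2, 11-1) = C(28, 10)
C(28, 10) = 28! / (10! * 18!)
= 13123110

13123110


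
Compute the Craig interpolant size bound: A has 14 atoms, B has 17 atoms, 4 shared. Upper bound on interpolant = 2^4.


Shared atoms = 4
Craig interpolant size bound = 2^4
= 16

16


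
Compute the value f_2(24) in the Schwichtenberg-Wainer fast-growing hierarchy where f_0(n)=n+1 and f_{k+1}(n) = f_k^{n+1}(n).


f_2(24) = f_1^25(24)
f_1(m) = 2m + 1.
Iterating: f_1^k(n) = 2^k*(n+1) - 1.
f_2(24) = 2^25*(24+1) - 1 = 33554432*25 - 1 = 838860799

838860799


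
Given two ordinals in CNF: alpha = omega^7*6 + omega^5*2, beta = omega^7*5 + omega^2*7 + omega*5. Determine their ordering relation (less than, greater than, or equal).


Compare term by term from highest exponent:
alpha = omega^7*6 + omega^5*2
beta = omega^7*5 + omega^2*7 + omega*5
Term 1: alpha has omega^7*6, beta has omega^7*5
Term 2: alpha has omega^5*2, beta has omega^2*7
Term 3: alpha has omega^0*0, beta has omega^1*5
Result: alpha > beta

alpha > beta


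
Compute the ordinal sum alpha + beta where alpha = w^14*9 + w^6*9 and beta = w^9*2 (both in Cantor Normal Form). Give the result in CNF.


Ordinal addition (w^14*9 + w^6*9) + w^9*2:
alpha's leading term has exponent 14 > beta's exponent 9, so it survives.
alpha's tail term has exponent 6 < beta's exponent 9, so it is absorbed by beta.
In ordinal addition, any term followed by a strictly larger-exponent term is absorbed.
Result = w^14*9 + w^9*2

w^14*9 + w^9*2


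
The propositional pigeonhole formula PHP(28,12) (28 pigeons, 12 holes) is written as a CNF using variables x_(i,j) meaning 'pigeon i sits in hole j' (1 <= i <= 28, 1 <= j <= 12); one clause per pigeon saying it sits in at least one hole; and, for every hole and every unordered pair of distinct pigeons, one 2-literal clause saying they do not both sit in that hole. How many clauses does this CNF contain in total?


PHP(28,12): 28 pigeons, 12 holes, 28*12 = 336 variables.
- pigeon clauses: one per pigeon -> 28 clauses
- hole clauses: 12 holes * C(28,2) = 12 * 378 -> 4536 clauses
Total clauses = 28 + 4536 = 4564

4564


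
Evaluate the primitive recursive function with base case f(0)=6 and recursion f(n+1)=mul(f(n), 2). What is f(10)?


f(0) = 6
f(1) = mul(f(0), 2) = mul(6, 2) = 12
f(2) = mul(f(1), 2) = mul(12, 2) = 24
f(3) = mul(f(2), 2) = mul(24, 2) = 48
f(4) = mul(f(3), 2) = mul(48, 2) = 96
f(5) = mul(f(4), 2) = mul(96, 2) = 192
f(6) = mul(f(5), 2) = mul(192, 2) = 384
f(7) = mul(f(6), 2) = mul(384, 2) = 768
f(8) = mul(f(7), 2) = mul(768, 2) = 1536
f(9) = mul(f(8), 2) = mul(1536, 2) = 3072
f(10) = mul(f(9), 2) = mul(3072, 2) = 6144


6144


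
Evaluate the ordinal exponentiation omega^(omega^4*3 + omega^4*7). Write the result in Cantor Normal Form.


omega^(omega^4*3 + omega^4*7):
Both terms of the exponent have the same exponent 4, so they merge: omega^4*3 + omega^4*7 = omega^4*(3+7) = omega^4*10.
omega raised to a CNF ordinal is a single CNF term: Result = omega^(omega^4*10)

omega^(omega^4*10)


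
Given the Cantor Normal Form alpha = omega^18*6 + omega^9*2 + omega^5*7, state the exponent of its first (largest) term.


CNF: omega^18*6 + omega^9*2 + omega^5*7
The leading term is omega^18*6, which has exponent 18.

18


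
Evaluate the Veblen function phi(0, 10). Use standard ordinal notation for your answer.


phi(0, 10):
phi(0, beta) = omega^beta by definition.
phi(0, 10) = omega^10

omega^10


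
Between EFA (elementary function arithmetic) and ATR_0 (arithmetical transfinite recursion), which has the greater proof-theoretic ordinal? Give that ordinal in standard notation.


Proof-theoretic ordinal of EFA (elementary function arithmetic): omega^3
Proof-theoretic ordinal of ATR_0 (arithmetical transfinite recursion): Gamma_0
Comparing: omega^3 < Gamma_0.
The larger ordinal is Gamma_0 (from ATR_0 (arithmetical transfinite recursion)).

Gamma_0


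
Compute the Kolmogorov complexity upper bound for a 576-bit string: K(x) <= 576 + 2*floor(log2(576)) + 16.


floor(log2(576)) = 9
2 * 9 = 18
K(x) <= 576 + 18 + 16 = 610

610


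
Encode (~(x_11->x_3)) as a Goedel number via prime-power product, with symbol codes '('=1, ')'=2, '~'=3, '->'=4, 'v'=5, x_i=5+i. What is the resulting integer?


Formula: (~(x_11->x_3))
Symbol codes: [1, 3, 1, 16, 4, 8, 2, 2]
Primes: [2, 3, 5, 7, 11, 13, 17, 19]
p_1^1 = 2^1 = 2
p_2^3 = 3^3 = 27
p_3^1 = 5^1 = 5
p_4^16 = 7^16 = 33232930569601
p_5^4 = 11^4 = 14641
p_6^8 = 13^8 = 815730721
p_7^2 = 17^2 = 289
p_8^2 = 19^2 = 361
Product = 11180339929534998989993627781009630

11180339929534998989993627781009630


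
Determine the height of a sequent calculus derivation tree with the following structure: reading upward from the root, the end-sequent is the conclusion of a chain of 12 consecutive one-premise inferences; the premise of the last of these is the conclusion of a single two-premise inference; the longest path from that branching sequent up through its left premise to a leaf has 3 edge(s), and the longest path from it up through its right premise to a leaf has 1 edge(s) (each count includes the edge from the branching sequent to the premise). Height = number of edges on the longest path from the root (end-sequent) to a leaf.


Longest path through the left premise: 3 edges (measured from the branching sequent)
Longest path through the right premise: 1 edges
Height of the subtree rooted at the branching sequent: max(3, 1) = 3
The branching sequent sits 12 edges above the root (the chain of one-premise inferences), so height = 3 + 12 = 15

15


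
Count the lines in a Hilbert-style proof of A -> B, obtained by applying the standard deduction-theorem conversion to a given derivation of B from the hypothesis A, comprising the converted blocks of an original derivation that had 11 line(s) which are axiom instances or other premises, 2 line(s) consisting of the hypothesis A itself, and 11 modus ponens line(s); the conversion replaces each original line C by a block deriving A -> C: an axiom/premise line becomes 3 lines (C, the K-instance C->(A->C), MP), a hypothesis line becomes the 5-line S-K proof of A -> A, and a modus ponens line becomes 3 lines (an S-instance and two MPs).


Deduction-theorem conversion, block by block:
- 11 axiom/premise lines -> 3 lines each = 33
- 2 hypothesis lines -> 5 lines each (identity proof A->A) = 10
- 11 MP lines -> 3 lines each (S-instance, MP, MP) = 33
Total = 33 + 10 + 33 = 76 lines.

76


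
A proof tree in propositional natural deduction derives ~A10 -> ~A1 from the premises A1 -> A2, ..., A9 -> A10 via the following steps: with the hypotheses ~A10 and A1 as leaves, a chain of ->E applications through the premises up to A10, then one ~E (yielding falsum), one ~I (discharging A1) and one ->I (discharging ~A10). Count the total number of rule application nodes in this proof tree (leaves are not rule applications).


From hypothesis A1, 9 ->E steps along the 9 premises yield A10.
~E with hypothesis ~A10 gives falsum (1 node); ~I discharging A1 gives ~A1 (1 node); ->I discharging ~A10 gives the goal (1 node).
Total = 9 + 3 = 12 inference nodes.

12


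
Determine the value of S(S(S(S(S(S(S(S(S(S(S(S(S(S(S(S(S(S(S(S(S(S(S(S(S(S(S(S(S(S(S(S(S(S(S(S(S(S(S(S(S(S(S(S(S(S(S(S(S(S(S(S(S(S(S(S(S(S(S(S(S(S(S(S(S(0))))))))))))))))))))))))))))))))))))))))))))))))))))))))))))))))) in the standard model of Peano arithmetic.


Counting successors applied to 0:
65 applications of S to 0 = 65

65


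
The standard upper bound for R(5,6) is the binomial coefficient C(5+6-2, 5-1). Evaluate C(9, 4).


R(5,6) <= C(5+6-2, 5-1) = C(9, 4)
C(9, 4) = 9! / (4! * 5!)
= 126

126


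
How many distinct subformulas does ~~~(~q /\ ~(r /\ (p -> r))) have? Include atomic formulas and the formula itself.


Formula: ~~~(~q /\ ~(r /\ (p -> r)))
Subformulas found:
  1. q
  2. r
  3. p
  4. ~q
  5. (p -> r)
  6. (r /\ (p -> r))
  7. ~(r /\ (p -> r))
  8. (~q /\ ~(r /\ (p -> r)))
  9. ~(~q /\ ~(r /\ (p -> r)))
  10. ~~(~q /\ ~(r /\ (p -> r)))
  11. ~~~(~q /\ ~(r /\ (p -> r)))
Total distinct subformulas = 11

11


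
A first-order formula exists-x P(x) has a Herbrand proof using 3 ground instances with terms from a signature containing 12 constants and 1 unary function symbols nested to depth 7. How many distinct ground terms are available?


Herbrand terms by depth:
Depth 0: 12 constants
Depth 1: 12 new terms (running total: 24)
Depth 2: 12 new terms (running total: 36)
Depth 3: 12 new terms (running total: 48)
Depth 4: 12 new terms (running total: 60)
Depth 5: 12 new terms (running total: 72)
Depth 6: 12 new terms (running total: 84)
Depth 7: 12 new terms (running total: 96)
Total distinct ground terms = 96

96


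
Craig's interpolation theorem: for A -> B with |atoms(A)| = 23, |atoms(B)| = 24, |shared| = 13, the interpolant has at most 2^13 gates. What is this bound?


Shared atoms = 13
Craig interpolant size bound = 2^13
= 8192

8192


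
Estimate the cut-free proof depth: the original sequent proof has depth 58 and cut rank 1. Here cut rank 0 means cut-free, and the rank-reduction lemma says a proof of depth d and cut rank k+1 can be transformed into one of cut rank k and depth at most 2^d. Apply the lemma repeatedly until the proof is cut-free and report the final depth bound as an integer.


Each rank reduction sends depth d to at most 2^d; cut rank r needs r reductions.
2_0(58) = 58
2_1(58) = 2^58 = 288230376151711744
Cut-free depth bound = 288230376151711744

288230376151711744


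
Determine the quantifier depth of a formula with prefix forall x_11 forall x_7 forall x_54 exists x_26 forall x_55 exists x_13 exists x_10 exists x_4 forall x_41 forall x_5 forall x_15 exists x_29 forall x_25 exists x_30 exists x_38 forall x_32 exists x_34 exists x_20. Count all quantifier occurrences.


Quantifier prefix has 18 quantifier symbols.
Quantifier depth = 18

18


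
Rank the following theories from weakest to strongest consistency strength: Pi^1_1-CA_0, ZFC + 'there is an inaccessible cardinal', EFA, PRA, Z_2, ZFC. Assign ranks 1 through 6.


Ordering by consistency strength:
1. EFA
2. PRA
3. Pi^1_1-CA_0
4. Z_2
5. ZFC
6. ZFC + 'there is an inaccessible cardinal'


Pi^1_1-CA_0=3, ZFC + 'there is an inaccessible cardinal'=6, EFA=1, PRA=2, Z_2=4, ZFC=5


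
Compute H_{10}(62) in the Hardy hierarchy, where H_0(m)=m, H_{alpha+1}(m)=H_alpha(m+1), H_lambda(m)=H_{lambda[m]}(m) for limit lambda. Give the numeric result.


H_10(62):
For finite ordinals k, H_k(n) = n + k (each successor step adds 1).
H_10(62) = 62 + 10 = 72

72


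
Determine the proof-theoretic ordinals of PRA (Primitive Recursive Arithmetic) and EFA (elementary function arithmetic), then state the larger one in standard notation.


Proof-theoretic ordinal of PRA (Primitive Recursive Arithmetic): omega^omega
Proof-theoretic ordinal of EFA (elementary function arithmetic): omega^3
Comparing: omega^3 < omega^omega.
The larger ordinal is omega^omega (from PRA (Primitive Recursive Arithmetic)).

omega^omega


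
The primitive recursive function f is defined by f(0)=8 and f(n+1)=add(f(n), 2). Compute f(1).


f(0) = 8
f(1) = add(f(0), 2) = add(8, 2) = 10


10


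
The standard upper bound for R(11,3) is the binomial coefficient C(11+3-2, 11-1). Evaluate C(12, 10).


R(11,3) <= C(11+3-2, 11-1) = C(12, 10)
C(12, 10) = 12! / (10! * 2!)
= 66

66


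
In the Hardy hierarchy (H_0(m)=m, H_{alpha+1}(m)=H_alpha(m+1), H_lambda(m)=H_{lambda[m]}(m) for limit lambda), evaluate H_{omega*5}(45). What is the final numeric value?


H_{omega*5}(45):
For the Hardy hierarchy, H_{omega*k}(n) = 2^k * n.
2^5 = 32.
32 * 45 = 1440

1440


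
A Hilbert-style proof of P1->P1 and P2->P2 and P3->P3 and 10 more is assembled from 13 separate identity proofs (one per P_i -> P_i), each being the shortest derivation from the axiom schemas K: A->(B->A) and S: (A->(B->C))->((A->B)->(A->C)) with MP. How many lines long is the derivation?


The shortest proof of A->A from K and S in the Hilbert calculus has exactly 5 lines:
(1) K instance A->((A->A)->A), (2) S instance, (3) MP on 1,2, (4) K instance A->(A->A), (5) MP on 3,4.
For 13 independent identities: 13 * 5 = 65 lines total.

65


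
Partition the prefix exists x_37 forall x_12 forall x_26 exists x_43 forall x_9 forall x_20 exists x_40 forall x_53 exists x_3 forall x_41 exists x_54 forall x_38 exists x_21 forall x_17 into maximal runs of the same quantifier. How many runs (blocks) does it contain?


Alternations = 11.
Blocks = alternations + 1 = 12

12


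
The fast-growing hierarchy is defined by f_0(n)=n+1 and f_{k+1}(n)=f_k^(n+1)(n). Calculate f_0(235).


f_0(235) = 235 + 1 = 236

236


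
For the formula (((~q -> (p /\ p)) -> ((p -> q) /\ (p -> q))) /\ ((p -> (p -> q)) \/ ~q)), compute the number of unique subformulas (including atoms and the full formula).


Formula: (((~q -> (p /\ p)) -> ((p -> q) /\ (p -> q))) /\ ((p -> (p -> q)) \/ ~q))
Subformulas found:
  1. q
  2. p
  3. ~q
  4. (p /\ p)
  5. (p -> q)
  6. (p -> (p -> q))
  7. (~q -> (p /\ p))
  8. ((p -> q) /\ (p -> q))
  9. ((p -> (p -> q)) \/ ~q)
  10. ((~q -> (p /\ p)) -> ((p -> q) /\ (p -> q)))
  11. (((~q -> (p /\ p)) -> ((p -> q) /\ (p -> q))) /\ ((p -> (p -> q)) \/ ~q))
Total distinct subformulas = 11

11


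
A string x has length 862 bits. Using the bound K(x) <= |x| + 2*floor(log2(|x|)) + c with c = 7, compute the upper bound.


floor(log2(862)) = 9
2 * 9 = 18
K(x) <= 862 + 18 + 7 = 887

887


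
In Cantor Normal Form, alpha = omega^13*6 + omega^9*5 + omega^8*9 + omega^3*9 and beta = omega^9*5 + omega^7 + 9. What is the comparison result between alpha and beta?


Compare term by term from highest exponent:
alpha = omega^13*6 + omega^9*5 + omega^8*9 + omega^3*9
beta = omega^9*5 + omega^7 + 9
Term 1: alpha has omega^13*6, beta has omega^9*5
Term 2: alpha has omega^9*5, beta has omega^7*1
Term 3: alpha has omega^8*9, beta has omega^0*9
Term 4: alpha has omega^3*9, beta has omega^0*0
Result: alpha > beta

alpha > beta


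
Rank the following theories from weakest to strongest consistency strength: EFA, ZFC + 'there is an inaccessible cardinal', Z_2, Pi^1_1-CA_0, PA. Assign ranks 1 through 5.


Ordering by consistency strength:
1. EFA
2. PA
3. Pi^1_1-CA_0
4. Z_2
5. ZFC + 'there is an inaccessible cardinal'


EFA=1, ZFC + 'there is an inaccessible cardinal'=5, Z_2=4, Pi^1_1-CA_0=3, PA=2


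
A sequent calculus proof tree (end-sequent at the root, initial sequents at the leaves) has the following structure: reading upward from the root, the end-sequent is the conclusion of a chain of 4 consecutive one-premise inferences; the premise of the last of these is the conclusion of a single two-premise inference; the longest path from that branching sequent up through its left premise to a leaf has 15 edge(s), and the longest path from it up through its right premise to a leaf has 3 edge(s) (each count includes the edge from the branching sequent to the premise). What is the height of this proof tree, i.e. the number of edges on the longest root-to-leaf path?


Longest path through the left premise: 15 edges (measured from the branching sequent)
Longest path through the right premise: 3 edges
Height of the subtree rooted at the branching sequent: max(15, 3) = 15
The branching sequent sits 4 edges above the root (the chain of one-premise inferences), so height = 15 + 4 = 19

19


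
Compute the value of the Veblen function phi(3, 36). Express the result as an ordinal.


phi(3, 36):
phi(3, beta) = eta_beta (the beta-th eta number, fixed point of zeta).
phi(3, 36) = eta_36

eta_36


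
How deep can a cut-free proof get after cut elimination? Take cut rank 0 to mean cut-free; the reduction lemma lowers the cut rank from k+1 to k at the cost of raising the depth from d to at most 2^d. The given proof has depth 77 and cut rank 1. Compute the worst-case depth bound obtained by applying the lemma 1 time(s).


Each rank reduction sends depth d to at most 2^d; cut rank r needs r reductions.
2_0(77) = 77
2_1(77) = 2^77 = 151115727451828646838272
Cut-free depth bound = 151115727451828646838272

151115727451828646838272


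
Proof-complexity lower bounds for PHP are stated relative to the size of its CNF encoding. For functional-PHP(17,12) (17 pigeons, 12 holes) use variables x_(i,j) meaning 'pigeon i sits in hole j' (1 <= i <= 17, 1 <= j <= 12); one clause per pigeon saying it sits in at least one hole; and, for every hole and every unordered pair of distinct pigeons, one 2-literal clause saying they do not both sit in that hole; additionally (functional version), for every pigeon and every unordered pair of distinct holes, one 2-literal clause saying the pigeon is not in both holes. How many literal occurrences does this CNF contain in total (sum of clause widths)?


functional-PHP(17,12): 17 pigeons, 12 holes, 17*12 = 204 variables.
- pigeon clauses: one per pigeon -> 17 clauses of width 12 -> 204 literals
- hole clauses: 12 holes * C(17,2) = 12 * 136 -> 1632 clauses of width 2 -> 3264 literals
- functional clauses: 17 pigeons * C(12,2) = 17 * 66 -> 1122 clauses of width 2 -> 2244 literals
Total literal occurrences = 204 + 3264 + 2244 = 5712

5712


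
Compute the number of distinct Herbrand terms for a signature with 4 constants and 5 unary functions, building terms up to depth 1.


Herbrand terms by depth:
Depth 0: 4 constants
Depth 1: 20 new terms (running total: 24)
Total distinct ground terms = 24

24


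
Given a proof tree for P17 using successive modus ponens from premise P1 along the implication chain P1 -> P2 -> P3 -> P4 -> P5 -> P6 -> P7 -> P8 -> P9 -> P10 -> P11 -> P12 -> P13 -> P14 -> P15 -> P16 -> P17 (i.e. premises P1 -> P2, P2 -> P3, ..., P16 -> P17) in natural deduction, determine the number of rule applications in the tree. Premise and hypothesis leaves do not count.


We have a chain: P1 -> P2 -> P3 -> P4 -> P5 -> P6 -> P7 -> P8 -> P9 -> P10 -> P11 -> P12 -> P13 -> P14 -> P15 -> P16 -> P17.
Each modus ponens application produces the next variable.
The chain has 17 propositions, so 17-1 = 16 modus ponens steps.
Total inference nodes = 16

16


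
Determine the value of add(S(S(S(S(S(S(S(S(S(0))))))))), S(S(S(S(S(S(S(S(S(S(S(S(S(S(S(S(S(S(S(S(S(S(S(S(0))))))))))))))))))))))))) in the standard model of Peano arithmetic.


add(S^9(0), S^24(0)):
S^9(0) = 9
S^24(0) = 24
9 + 24 = 33

33


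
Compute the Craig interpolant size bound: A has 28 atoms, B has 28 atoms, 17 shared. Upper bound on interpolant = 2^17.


Shared atoms = 17
Craig interpolant size bound = 2^17
= 131072

131072


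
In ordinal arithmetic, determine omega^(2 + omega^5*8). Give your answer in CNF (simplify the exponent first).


omega^(2 + omega^5*8):
In ordinal addition a term is absorbed by a following term of strictly larger exponent: 0 < 5, so 2 + omega^5*8 = omega^5*8.
omega raised to a CNF ordinal is a single CNF term: Result = omega^(omega^5*8)

omega^(omega^5*8)


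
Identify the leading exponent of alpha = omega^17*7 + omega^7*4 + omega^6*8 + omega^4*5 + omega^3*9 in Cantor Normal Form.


CNF: omega^17*7 + omega^7*4 + omega^6*8 + omega^4*5 + omega^3*9
The leading term is omega^17*7, which has exponent 17.

17
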